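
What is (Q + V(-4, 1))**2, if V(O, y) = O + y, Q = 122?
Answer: 14161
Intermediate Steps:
(Q + V(-4, 1))**2 = (122 + (-4 + 1))**2 = (122 - 3)**2 = 119**2 = 14161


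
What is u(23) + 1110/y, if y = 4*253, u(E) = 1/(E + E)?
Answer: 283/253 ≈ 1.1186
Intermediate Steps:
u(E) = 1/(2*E)
y = 1012
u(23) + 1110/y = (½)/23 + 1110/1012 = (½)*(1/23) + 1110*(1/1012) = 1/46 + 555/506 = 283/253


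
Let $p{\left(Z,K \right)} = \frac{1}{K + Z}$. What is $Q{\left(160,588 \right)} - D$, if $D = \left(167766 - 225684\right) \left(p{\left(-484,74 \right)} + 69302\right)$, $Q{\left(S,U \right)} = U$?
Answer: $\frac{822835904961}{205} \approx 4.0138 \cdot 10^{9}$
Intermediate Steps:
$D = - \frac{822835784421}{205}$ ($D = \left(167766 - 225684\right) \left(\frac{1}{74 - 484} + 69302\right) = - 57918 \left(\frac{1}{-410} + 69302\right) = - 57918 \left(- \frac{1}{410} + 69302\right) = \left(-57918\right) \frac{28413819}{410} = - \frac{822835784421}{205} \approx -4.0138 \cdot 10^{9}$)
$Q{\left(160,588 \right)} - D = 588 - - \frac{822835784421}{205} = 588 + \frac{822835784421}{205} = \frac{822835904961}{205}$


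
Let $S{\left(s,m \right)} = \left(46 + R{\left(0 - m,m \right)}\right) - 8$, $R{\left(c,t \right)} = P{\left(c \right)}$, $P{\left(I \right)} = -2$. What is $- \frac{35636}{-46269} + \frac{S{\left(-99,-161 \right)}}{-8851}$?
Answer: $\frac{5919784}{7726923} \approx 0.76612$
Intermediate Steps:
$R{\left(c,t \right)} = -2$
$S{\left(s,m \right)} = 36$ ($S{\left(s,m \right)} = \left(46 - 2\right) - 8 = 44 - 8 = 36$)
$- \frac{35636}{-46269} + \frac{S{\left(-99,-161 \right)}}{-8851} = - \frac{35636}{-46269} + \frac{36}{-8851} = \left(-35636\right) \left(- \frac{1}{46269}\right) + 36 \left(- \frac{1}{8851}\right) = \frac{35636}{46269} - \frac{36}{8851} = \frac{5919784}{7726923}$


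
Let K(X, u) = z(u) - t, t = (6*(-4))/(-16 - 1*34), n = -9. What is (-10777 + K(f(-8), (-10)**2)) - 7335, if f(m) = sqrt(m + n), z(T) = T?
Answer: -450312/25 ≈ -18012.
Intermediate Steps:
f(m) = sqrt(-9 + m) (f(m) = sqrt(m - 9) = sqrt(-9 + m))
t = 12/25 (t = -24/(-16 - 34) = -24/(-50) = -24*(-1/50) = 12/25 ≈ 0.48000)
K(X, u) = -12/25 + u (K(X, u) = u - 1*12/25 = u - 12/25 = -12/25 + u)
(-10777 + K(f(-8), (-10)**2)) - 7335 = (-10777 + (-12/25 + (-10)**2)) - 7335 = (-10777 + (-12/25 + 100)) - 7335 = (-10777 + 2488/25) - 7335 = -266937/25 - 7335 = -450312/25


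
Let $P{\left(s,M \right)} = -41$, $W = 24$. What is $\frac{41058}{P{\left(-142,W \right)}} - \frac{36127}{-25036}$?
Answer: $- \frac{1026446881}{1026476} \approx -999.97$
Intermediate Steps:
$\frac{41058}{P{\left(-142,W \right)}} - \frac{36127}{-25036} = \frac{41058}{-41} - \frac{36127}{-25036} = 41058 \left(- \frac{1}{41}\right) - - \frac{36127}{25036} = - \frac{41058}{41} + \frac{36127}{25036} = - \frac{1026446881}{1026476}$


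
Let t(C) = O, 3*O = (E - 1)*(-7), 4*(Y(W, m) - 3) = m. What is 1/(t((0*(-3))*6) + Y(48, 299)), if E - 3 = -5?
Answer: 4/339 ≈ 0.011799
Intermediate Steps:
E = -2 (E = 3 - 5 = -2)
Y(W, m) = 3 + m/4
O = 7 (O = ((-2 - 1)*(-7))/3 = (-3*(-7))/3 = (⅓)*21 = 7)
t(C) = 7
1/(t((0*(-3))*6) + Y(48, 299)) = 1/(7 + (3 + (¼)*299)) = 1/(7 + (3 + 299/4)) = 1/(7 + 311/4) = 1/(339/4) = 4/339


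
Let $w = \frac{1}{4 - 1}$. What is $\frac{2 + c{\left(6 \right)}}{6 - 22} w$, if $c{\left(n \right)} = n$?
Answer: $- \frac{1}{6} \approx -0.16667$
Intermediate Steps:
$w = \frac{1}{3} \approx 0.33333$
$\frac{2 + c{\left(6 \right)}}{6 - 22} w = \frac{2 + 6}{6 - 22} \cdot \frac{1}{3} = \frac{8}{-16} \cdot \frac{1}{3} = 8 \left(- \frac{1}{16}\right) \frac{1}{3} = \left(- \frac{1}{2}\right) \frac{1}{3} = - \frac{1}{6}$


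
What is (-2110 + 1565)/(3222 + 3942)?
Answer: -545/7164 ≈ -0.076075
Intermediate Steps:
(-2110 + 1565)/(3222 + 3942) = -545/7164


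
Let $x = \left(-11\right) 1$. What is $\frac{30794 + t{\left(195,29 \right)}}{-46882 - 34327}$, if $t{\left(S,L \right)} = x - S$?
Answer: $- \frac{30588}{81209} \approx -0.37666$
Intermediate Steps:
$x = -11$
$t{\left(S,L \right)} = -11 - S$
$\frac{30794 + t{\left(195,29 \right)}}{-46882 - 34327} = \frac{30794 - 206}{-46882 - 34327} = \frac{30794 - 206}{-81209} = \left(30794 - 206\right) \left(- \frac{1}{81209}\right) = 30588 \left(- \frac{1}{81209}\right) = - \frac{30588}{81209}$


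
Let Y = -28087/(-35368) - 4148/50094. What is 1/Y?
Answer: 885862296/630141857 ≈ 1.4058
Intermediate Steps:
Y = 630141857/885862296 (Y = -28087*(-1/35368) - 4148*1/50094 = 28087/35368 - 2074/25047 = 630141857/885862296 ≈ 0.71133)
1/Y = 1/(630141857/885862296) = 885862296/630141857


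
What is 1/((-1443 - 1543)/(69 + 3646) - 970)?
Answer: -3715/3606536 ≈ -0.0010301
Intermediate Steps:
1/((-1443 - 1543)/(69 + 3646) - 970) = 1/(-2986/3715 - 970) = 1/(-3606536/3715) = -3715/3606536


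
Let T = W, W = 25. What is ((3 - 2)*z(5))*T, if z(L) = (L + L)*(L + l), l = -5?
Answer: 0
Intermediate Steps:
z(L) = 2*L*(-5 + L) (z(L) = (L + L)*(L - 5) = (2*L)*(-5 + L) = 2*L*(-5 + L))
T = 25
((3 - 2)*z(5))*T = ((3 - 2)*(2*5*(-5 + 5)))*25 = (1*(2*5*0))*25 = (1*0)*25 = 0*25 = 0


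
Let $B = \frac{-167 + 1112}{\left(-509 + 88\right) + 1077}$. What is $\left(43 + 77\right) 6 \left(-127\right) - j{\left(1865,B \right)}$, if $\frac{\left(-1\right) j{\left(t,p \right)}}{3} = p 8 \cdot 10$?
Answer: $- \frac{3734865}{41} \approx -91094.0$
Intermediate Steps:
$B = \frac{945}{656}$ ($B = \frac{945}{-421 + 1077} = \frac{945}{656} \approx 1.4405$)
$j{\left(t,p \right)} = - 240 p$ ($j{\left(t,p \right)} = - 3 p 8 \cdot 10 = - 3 \cdot 8 p 10 = - 3 \cdot 80 p = - 240 p$)
$\left(43 + 77\right) 6 \left(-127\right) - j{\left(1865,B \right)} = \left(43 + 77\right) 6 \left(-127\right) - \left(-240\right) \frac{945}{656} = 120 \cdot 6 \left(-127\right) - - \frac{14175}{41} = 720 \left(-127\right) + \frac{14175}{41} = -91440 + \frac{14175}{41} = - \frac{3734865}{41}$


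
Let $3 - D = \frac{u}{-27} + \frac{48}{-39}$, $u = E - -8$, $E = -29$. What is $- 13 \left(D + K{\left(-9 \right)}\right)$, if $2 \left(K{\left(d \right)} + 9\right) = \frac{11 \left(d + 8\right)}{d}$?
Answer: $\frac{385}{6} \approx 64.167$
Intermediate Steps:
$K{\left(d \right)} = -9 + \frac{88 + 11 d}{2 d}$ ($K{\left(d \right)} = -9 + \frac{11 \left(d + 8\right) \frac{1}{d}}{2} = -9 + \frac{11 \left(8 + d\right) \frac{1}{d}}{2} = -9 + \frac{\left(88 + 11 d\right) \frac{1}{d}}{2} = -9 + \frac{\frac{1}{d} \left(88 + 11 d\right)}{2} = -9 + \frac{88 + 11 d}{2 d}$)
$u = -21$ ($u = -29 - -8 = -29 + 8 = -21$)
$D = \frac{404}{117}$ ($D = 3 - \left(- \frac{21}{-27} + \frac{48}{-39}\right) = 3 - \left(\left(-21\right) \left(- \frac{1}{27}\right) + 48 \left(- \frac{1}{39}\right)\right) = 3 - \left(\frac{7}{9} - \frac{16}{13}\right) = 3 - - \frac{53}{117} = 3 + \frac{53}{117} = \frac{404}{117} \approx 3.453$)
$- 13 \left(D + K{\left(-9 \right)}\right) = - 13 \left(\frac{404}{117} + \left(- \frac{7}{2} + \frac{44}{-9}\right)\right) = - 13 \left(\frac{404}{117} + \left(- \frac{7}{2} + 44 \left(- \frac{1}{9}\right)\right)\right) = - 13 \left(\frac{404}{117} - \frac{151}{18}\right) = \left(-13\right) \left(- \frac{385}{78}\right) = \frac{385}{6}$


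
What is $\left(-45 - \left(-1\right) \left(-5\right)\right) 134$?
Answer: $-6700$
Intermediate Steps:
$\left(-45 - \left(-1\right) \left(-5\right)\right) 134 = \left(-45 - 5\right) 134 = \left(-50\right) 134 = -6700$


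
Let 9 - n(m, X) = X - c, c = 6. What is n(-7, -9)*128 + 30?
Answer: 3102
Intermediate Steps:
n(m, X) = 15 - X (n(m, X) = 9 - (X - 1*6) = 9 - (X - 6) = 9 - (-6 + X) = 9 + (6 - X) = 15 - X)
n(-7, -9)*128 + 30 = (15 - 1*(-9))*128 + 30 = (15 + 9)*128 + 30 = 24*128 + 30 = 3072 + 30 = 3102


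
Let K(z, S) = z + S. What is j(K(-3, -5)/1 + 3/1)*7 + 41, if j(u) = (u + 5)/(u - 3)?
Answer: 41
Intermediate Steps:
K(z, S) = S + z
j(u) = (5 + u)/(-3 + u)
j(K(-3, -5)/1 + 3/1)*7 + 41 = ((5 + ((-5 - 3)/1 + 3/1))/(-3 + ((-5 - 3)/1 + 3/1)))*7 + 41 = ((5 + (-8*1 + 3*1))/(-3 + (-8*1 + 3*1)))*7 + 41 = ((5 + (-8 + 3))/(-3 + (-8 + 3)))*7 + 41 = ((5 - 5)/(-3 - 5))*7 + 41 = (0/(-8))*7 + 41 = -⅛*0*7 + 41 = 0*7 + 41 = 0 + 41 = 41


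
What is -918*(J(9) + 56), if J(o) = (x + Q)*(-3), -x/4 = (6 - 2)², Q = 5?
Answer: -213894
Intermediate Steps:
x = -64 (x = -4*(6 - 2)² = -4*4² = -4*16 = -64)
J(o) = 177 (J(o) = (-64 + 5)*(-3) = -59*(-3) = 177)
-918*(J(9) + 56) = -918*(177 + 56) = -918*233 = -213894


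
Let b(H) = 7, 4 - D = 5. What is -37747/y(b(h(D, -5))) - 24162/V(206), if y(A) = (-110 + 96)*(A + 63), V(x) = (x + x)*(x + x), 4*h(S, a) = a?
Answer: 797956001/20793640 ≈ 38.375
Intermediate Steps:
D = -1 (D = 4 - 1*5 = 4 - 5 = -1)
h(S, a) = a/4
V(x) = 4*x² (V(x) = (2*x)*(2*x) = 4*x²)
y(A) = -882 - 14*A (y(A) = -14*(63 + A) = -882 - 14*A)
-37747/y(b(h(D, -5))) - 24162/V(206) = -37747/(-882 - 14*7) - 24162/(4*206²) = -37747/(-882 - 98) - 24162/(4*42436) = -37747/(-980) - 24162/169744 = -37747*(-1/980) - 24162*1/169744 = 37747/980 - 12081/84872 = 797956001/20793640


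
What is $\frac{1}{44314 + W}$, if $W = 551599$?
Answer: $\frac{1}{595913} \approx 1.6781 \cdot 10^{-6}$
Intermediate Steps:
$\frac{1}{44314 + W} = \frac{1}{44314 + 551599} = \frac{1}{595913}$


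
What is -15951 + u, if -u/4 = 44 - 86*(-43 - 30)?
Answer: -41239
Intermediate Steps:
u = -25288 (u = -4*(44 - 86*(-43 - 30)) = -4*(44 - 86*(-73)) = -4*(44 + 6278) = -4*6322 = -25288)
-15951 + u = -15951 - 25288 = -41239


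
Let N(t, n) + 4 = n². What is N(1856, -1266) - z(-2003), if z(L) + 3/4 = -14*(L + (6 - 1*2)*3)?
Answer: 6299515/4 ≈ 1.5749e+6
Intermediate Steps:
N(t, n) = -4 + n²
z(L) = -675/4 - 14*L (z(L) = -¾ - 14*(L + (6 - 1*2)*3) = -¾ - 14*(L + (6 - 2)*3) = -¾ - 14*(L + 4*3) = -¾ - 14*(L + 12) = -¾ - 14*(12 + L) = -¾ + (-168 - 14*L) = -675/4 - 14*L)
N(1856, -1266) - z(-2003) = (-4 + (-1266)²) - (-675/4 - 14*(-2003)) = (-4 + 1602756) - (-675/4 + 28042) = 1602752 - 1*111493/4 = 1602752 - 111493/4 = 6299515/4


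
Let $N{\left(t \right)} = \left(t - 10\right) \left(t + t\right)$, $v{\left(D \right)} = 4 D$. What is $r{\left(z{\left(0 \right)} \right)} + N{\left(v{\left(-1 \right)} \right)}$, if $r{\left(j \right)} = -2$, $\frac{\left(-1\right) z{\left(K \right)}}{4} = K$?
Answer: $110$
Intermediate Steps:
$z{\left(K \right)} = - 4 K$
$N{\left(t \right)} = 2 t \left(-10 + t\right)$ ($N{\left(t \right)} = \left(-10 + t\right) 2 t = 2 t \left(-10 + t\right)$)
$r{\left(z{\left(0 \right)} \right)} + N{\left(v{\left(-1 \right)} \right)} = -2 + 2 \cdot 4 \left(-1\right) \left(-10 + 4 \left(-1\right)\right) = -2 + 2 \left(-4\right) \left(-10 - 4\right) = -2 + 2 \left(-4\right) \left(-14\right) = -2 + 112 = 110$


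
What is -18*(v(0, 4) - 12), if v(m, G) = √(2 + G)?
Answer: 216 - 18*√6 ≈ 171.91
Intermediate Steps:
-18*(v(0, 4) - 12) = -18*(√(2 + 4) - 12) = -18*(√6 - 12) = -18*(-12 + √6) = 216 - 18*√6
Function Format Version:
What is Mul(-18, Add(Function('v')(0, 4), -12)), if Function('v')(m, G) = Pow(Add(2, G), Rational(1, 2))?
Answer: Add(216, Mul(-18, Pow(6, Rational(1, 2)))) ≈ 171.91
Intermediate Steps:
Mul(-18, Add(Function('v')(0, 4), -12)) = Mul(-18, Add(Pow(Add(2, 4), Rational(1, 2)), -12)) = Mul(-18, Add(Pow(6, Rational(1, 2)), -12)) = Mul(-18, Add(-12, Pow(6, Rational(1, 2)))) = Add(216, Mul(-18, Pow(6, Rational(1, 2))))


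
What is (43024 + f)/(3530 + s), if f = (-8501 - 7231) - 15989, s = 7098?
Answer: 11303/10628 ≈ 1.0635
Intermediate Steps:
f = -31721 (f = -15732 - 15989 = -31721)
(43024 + f)/(3530 + s) = (43024 - 31721)/(3530 + 7098) = 11303/10628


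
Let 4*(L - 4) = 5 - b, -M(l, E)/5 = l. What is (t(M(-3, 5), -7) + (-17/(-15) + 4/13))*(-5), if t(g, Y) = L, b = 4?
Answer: -4439/156 ≈ -28.455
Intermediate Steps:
M(l, E) = -5*l
L = 17/4 (L = 4 + (5 - 1*4)/4 = 4 + (5 - 4)/4 = 4 + (1/4)*1 = 4 + 1/4 = 17/4 ≈ 4.2500)
t(g, Y) = 17/4
(t(M(-3, 5), -7) + (-17/(-15) + 4/13))*(-5) = (17/4 + (-17/(-15) + 4/13))*(-5) = (17/4 + (-17*(-1/15) + 4*(1/13)))*(-5) = (17/4 + (17/15 + 4/13))*(-5) = (17/4 + 281/195)*(-5) = (4439/780)*(-5) = -4439/156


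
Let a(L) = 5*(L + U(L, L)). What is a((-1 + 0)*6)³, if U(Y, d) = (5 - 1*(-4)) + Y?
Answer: -3375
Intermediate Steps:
U(Y, d) = 9 + Y (U(Y, d) = (5 + 4) + Y = 9 + Y)
a(L) = 45 + 10*L (a(L) = 5*(L + (9 + L)) = 5*(9 + 2*L) = 45 + 10*L)
a((-1 + 0)*6)³ = (45 + 10*((-1 + 0)*6))³ = (45 + 10*(-1*6))³ = (45 + 10*(-6))³ = (45 - 60)³ = (-15)³ = -3375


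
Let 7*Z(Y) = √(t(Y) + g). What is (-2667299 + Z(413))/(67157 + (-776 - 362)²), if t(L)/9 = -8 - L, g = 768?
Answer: -2667299/1362201 + I*√3021/9535407 ≈ -1.9581 + 5.7642e-6*I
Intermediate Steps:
t(L) = -72 - 9*L (t(L) = 9*(-8 - L) = -72 - 9*L)
Z(Y) = √(696 - 9*Y)/7 (Z(Y) = √((-72 - 9*Y) + 768)/7 = √(696 - 9*Y)/7)
(-2667299 + Z(413))/(67157 + (-776 - 362)²) = (-2667299 + √(696 - 9*413)/7)/(67157 + (-776 - 362)²) = (-2667299 + √(696 - 3717)/7)/(67157 + (-1138)²) = (-2667299 + √(-3021)/7)/(67157 + 1295044) = (-2667299 + (I*√3021)/7)/1362201 = (-2667299 + I*√3021/7)*(1/1362201) = -2667299/1362201 + I*√3021/9535407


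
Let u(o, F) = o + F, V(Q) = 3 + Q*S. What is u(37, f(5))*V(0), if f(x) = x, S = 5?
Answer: 126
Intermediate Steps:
V(Q) = 3 + 5*Q (V(Q) = 3 + Q*5 = 3 + 5*Q)
u(o, F) = F + o
u(37, f(5))*V(0) = (5 + 37)*(3 + 5*0) = 42*(3 + 0) = 42*3 = 126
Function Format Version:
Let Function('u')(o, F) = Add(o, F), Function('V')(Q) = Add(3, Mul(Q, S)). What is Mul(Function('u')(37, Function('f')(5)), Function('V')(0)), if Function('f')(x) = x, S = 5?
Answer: 126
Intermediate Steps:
Function('V')(Q) = Add(3, Mul(5, Q)) (Function('V')(Q) = Add(3, Mul(Q, 5)) = Add(3, Mul(5, Q)))
Function('u')(o, F) = Add(F, o)
Mul(Function('u')(37, Function('f')(5)), Function('V')(0)) = Mul(Add(5, 37), Add(3, Mul(5, 0))) = Mul(42, Add(3, 0)) = Mul(42, 3) = 126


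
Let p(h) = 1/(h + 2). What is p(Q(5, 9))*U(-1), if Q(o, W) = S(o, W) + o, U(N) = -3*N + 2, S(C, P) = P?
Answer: 5/16 ≈ 0.31250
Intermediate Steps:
U(N) = 2 - 3*N
Q(o, W) = W + o
p(h) = 1/(2 + h)
p(Q(5, 9))*U(-1) = (2 - 3*(-1))/(2 + (9 + 5)) = (2 + 3)/(2 + 14) = 5/16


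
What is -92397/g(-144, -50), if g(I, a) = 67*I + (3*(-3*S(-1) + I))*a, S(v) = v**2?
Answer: -30799/4134 ≈ -7.4502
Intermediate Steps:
g(I, a) = 67*I + a*(-9 + 3*I) (g(I, a) = 67*I + (3*(-3*(-1)**2 + I))*a = 67*I + (3*(-3*1 + I))*a = 67*I + (3*(-3 + I))*a = 67*I + (-9 + 3*I)*a = 67*I + a*(-9 + 3*I))
-92397/g(-144, -50) = -92397/(-9*(-50) + 67*(-144) + 3*(-144)*(-50)) = -92397/(450 - 9648 + 21600) = -92397/12402 = -92397*1/12402 = -30799/4134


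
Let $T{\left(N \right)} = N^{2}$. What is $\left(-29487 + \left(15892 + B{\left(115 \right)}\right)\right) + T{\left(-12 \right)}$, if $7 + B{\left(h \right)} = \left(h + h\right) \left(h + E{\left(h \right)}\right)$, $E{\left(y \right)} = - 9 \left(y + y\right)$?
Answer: $-463108$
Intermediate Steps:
$E{\left(y \right)} = - 18 y$ ($E{\left(y \right)} = - 9 \cdot 2 y = - 18 y$)
$B{\left(h \right)} = -7 - 34 h^{2}$ ($B{\left(h \right)} = -7 + \left(h + h\right) \left(h - 18 h\right) = -7 + 2 h \left(- 17 h\right) = -7 - 34 h^{2}$)
$\left(-29487 + \left(15892 + B{\left(115 \right)}\right)\right) + T{\left(-12 \right)} = \left(-29487 + \left(15892 - \left(7 + 34 \cdot 115^{2}\right)\right)\right) + \left(-12\right)^{2} = \left(-29487 + \left(15892 - 449657\right)\right) + 144 = \left(-29487 - 433765\right) + 144 = -463252 + 144 = -463108$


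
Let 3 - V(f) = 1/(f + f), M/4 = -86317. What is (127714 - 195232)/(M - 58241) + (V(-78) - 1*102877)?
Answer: -2158546767593/20982468 ≈ -1.0287e+5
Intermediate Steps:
M = -345268 (M = 4*(-86317) = -345268)
V(f) = 3 - 1/(2*f) (V(f) = 3 - 1/(f + f) = 3 - 1/(2*f))
(127714 - 195232)/(M - 58241) + (V(-78) - 1*102877) = (127714 - 195232)/(-345268 - 58241) + ((3 - ½/(-78)) - 1*102877) = -67518/(-403509) + ((3 - ½*(-1/78)) - 102877) = -67518*(-1/403509) + ((3 + 1/156) - 102877) = 22506/134503 + (469/156 - 102877) = 22506/134503 - 16048343/156 = -2158546767593/20982468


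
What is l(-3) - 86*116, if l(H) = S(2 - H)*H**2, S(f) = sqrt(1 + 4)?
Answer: -9976 + 9*sqrt(5) ≈ -9955.9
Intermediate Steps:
S(f) = sqrt(5)
l(H) = sqrt(5)*H**2
l(-3) - 86*116 = sqrt(5)*(-3)**2 - 86*116 = sqrt(5)*9 - 9976 = 9*sqrt(5) - 9976 = -9976 + 9*sqrt(5)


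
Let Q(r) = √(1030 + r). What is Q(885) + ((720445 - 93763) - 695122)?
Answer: -68440 + √1915 ≈ -68396.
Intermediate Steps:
Q(885) + ((720445 - 93763) - 695122) = √(1030 + 885) + ((720445 - 93763) - 695122) = √1915 + (626682 - 695122) = √1915 - 68440 = -68440 + √1915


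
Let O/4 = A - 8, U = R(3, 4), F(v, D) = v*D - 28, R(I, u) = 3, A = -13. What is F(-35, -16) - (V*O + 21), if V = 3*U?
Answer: 1267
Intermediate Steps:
F(v, D) = -28 + D*v (F(v, D) = D*v - 28 = -28 + D*v)
U = 3
O = -84 (O = 4*(-13 - 8) = 4*(-21) = -84)
V = 9 (V = 3*3 = 9)
F(-35, -16) - (V*O + 21) = (-28 - 16*(-35)) - (9*(-84) + 21) = (-28 + 560) - (-756 + 21) = 532 - 1*(-735) = 532 + 735 = 1267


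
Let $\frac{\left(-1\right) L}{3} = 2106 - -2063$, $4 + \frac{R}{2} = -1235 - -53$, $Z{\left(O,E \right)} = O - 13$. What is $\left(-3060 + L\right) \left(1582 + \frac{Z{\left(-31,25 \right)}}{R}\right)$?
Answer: $- \frac{14603978679}{593} \approx -2.4627 \cdot 10^{7}$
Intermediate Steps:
$Z{\left(O,E \right)} = -13 + O$
$R = -2372$ ($R = -8 + 2 \left(-1235 - -53\right) = -8 + 2 \left(-1235 + 53\right) = -8 + 2 \left(-1182\right) = -8 - 2364 = -2372$)
$L = -12507$ ($L = - 3 \left(2106 - -2063\right) = - 3 \left(2106 + 2063\right) = \left(-3\right) 4169 = -12507$)
$\left(-3060 + L\right) \left(1582 + \frac{Z{\left(-31,25 \right)}}{R}\right) = \left(-3060 - 12507\right) \left(1582 + \frac{-13 - 31}{-2372}\right) = - 15567 \left(1582 - - \frac{11}{593}\right) = - 15567 \left(1582 + \frac{11}{593}\right) = \left(-15567\right) \frac{938137}{593} = - \frac{14603978679}{593}$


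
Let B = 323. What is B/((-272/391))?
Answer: -7429/16 ≈ -464.31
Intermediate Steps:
B/((-272/391)) = 323/((-272/391)) = 323/((-272*1/391)) = 323/(-16/23) = 323*(-23/16) = -7429/16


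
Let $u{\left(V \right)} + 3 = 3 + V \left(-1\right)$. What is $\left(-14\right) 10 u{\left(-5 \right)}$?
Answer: $-700$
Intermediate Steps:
$u{\left(V \right)} = - V$ ($u{\left(V \right)} = -3 + \left(3 + V \left(-1\right)\right) = -3 - \left(-3 + V\right) = - V$)
$\left(-14\right) 10 u{\left(-5 \right)} = \left(-14\right) 10 \left(\left(-1\right) \left(-5\right)\right) = \left(-140\right) 5 = -700$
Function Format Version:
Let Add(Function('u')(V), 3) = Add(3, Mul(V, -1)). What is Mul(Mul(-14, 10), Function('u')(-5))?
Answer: -700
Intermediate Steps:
Function('u')(V) = Mul(-1, V) (Function('u')(V) = Add(-3, Add(3, Mul(V, -1))) = Add(-3, Add(3, Mul(-1, V))) = Mul(-1, V))
Mul(Mul(-14, 10), Function('u')(-5)) = Mul(Mul(-14, 10), Mul(-1, -5)) = Mul(-140, 5) = -700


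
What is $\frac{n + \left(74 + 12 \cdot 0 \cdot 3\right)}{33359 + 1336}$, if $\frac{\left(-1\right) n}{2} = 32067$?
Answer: $- \frac{12812}{6939} \approx -1.8464$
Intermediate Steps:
$n = -64134$ ($n = \left(-2\right) 32067 = -64134$)
$\frac{n + \left(74 + 12 \cdot 0 \cdot 3\right)}{33359 + 1336} = \frac{-64134 + \left(74 + 12 \cdot 0 \cdot 3\right)}{33359 + 1336} = \frac{-64134 + \left(74 + 12 \cdot 0\right)}{34695} = \left(-64134 + \left(74 + 0\right)\right) \frac{1}{34695} = \left(-64134 + 74\right) \frac{1}{34695} = \left(-64060\right) \frac{1}{34695} = - \frac{12812}{6939}$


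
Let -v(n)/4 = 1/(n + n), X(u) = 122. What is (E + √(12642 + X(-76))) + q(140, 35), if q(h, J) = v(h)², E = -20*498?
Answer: -48803999/4900 + 2*√3191 ≈ -9847.0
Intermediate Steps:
v(n) = -2/n (v(n) = -4/(n + n) = -4*1/(2*n) = -2/n)
E = -9960
q(h, J) = 4/h² (q(h, J) = (-2/h)² = 4/h²)
(E + √(12642 + X(-76))) + q(140, 35) = (-9960 + √(12642 + 122)) + 4/140² = (-9960 + √12764) + 4*(1/19600) = (-9960 + 2*√3191) + 1/4900 = -48803999/4900 + 2*√3191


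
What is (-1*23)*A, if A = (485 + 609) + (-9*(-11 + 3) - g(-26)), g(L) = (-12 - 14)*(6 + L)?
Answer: -14858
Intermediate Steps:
g(L) = -156 - 26*L (g(L) = -26*(6 + L) = -156 - 26*L)
A = 646 (A = (485 + 609) + (-9*(-11 + 3) - (-156 - 26*(-26))) = 1094 + (-9*(-8) - (-156 + 676)) = 1094 + (72 - 1*520) = 1094 + (72 - 520) = 1094 - 448 = 646)
(-1*23)*A = -1*23*646 = -23*646 = -14858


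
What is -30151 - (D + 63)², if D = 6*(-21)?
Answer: -34120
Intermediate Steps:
D = -126
-30151 - (D + 63)² = -30151 - (-126 + 63)² = -30151 - 1*(-63)² = -30151 - 1*3969 = -30151 - 3969 = -34120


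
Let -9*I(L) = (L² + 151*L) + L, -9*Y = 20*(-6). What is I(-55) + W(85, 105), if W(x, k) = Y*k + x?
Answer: 18700/9 ≈ 2077.8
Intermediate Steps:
Y = 40/3 (Y = -20*(-6)/9 = -⅑*(-120) = 40/3 ≈ 13.333)
I(L) = -152*L/9 - L²/9 (I(L) = -((L² + 151*L) + L)/9 = -(L² + 152*L)/9 = -152*L/9 - L²/9)
W(x, k) = x + 40*k/3 (W(x, k) = 40*k/3 + x = x + 40*k/3)
I(-55) + W(85, 105) = -⅑*(-55)*(152 - 55) + (85 + (40/3)*105) = -⅑*(-55)*97 + (85 + 1400) = 5335/9 + 1485 = 18700/9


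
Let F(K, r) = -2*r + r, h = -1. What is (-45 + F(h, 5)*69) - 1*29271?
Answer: -29661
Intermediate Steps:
F(K, r) = -r
(-45 + F(h, 5)*69) - 1*29271 = (-45 - 1*5*69) - 1*29271 = (-45 - 5*69) - 29271 = (-45 - 345) - 29271 = -390 - 29271 = -29661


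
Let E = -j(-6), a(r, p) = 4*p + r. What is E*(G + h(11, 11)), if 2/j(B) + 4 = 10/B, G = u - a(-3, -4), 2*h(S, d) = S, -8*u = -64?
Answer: 195/17 ≈ 11.471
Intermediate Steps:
u = 8 (u = -1/8*(-64) = 8)
h(S, d) = S/2
a(r, p) = r + 4*p
G = 27 (G = 8 - (-3 + 4*(-4)) = 8 - (-3 - 16) = 8 - 1*(-19) = 8 + 19 = 27)
j(B) = 2/(-4 + 10/B)
E = 6/17 (E = -(-1)*(-6)/(-5 + 2*(-6)) = -(-1)*(-6)/(-5 - 12) = -(-1)*(-6)/(-17) = -(-1)*(-6)*(-1)/17 = -1*(-6/17) = 6/17 ≈ 0.35294)
E*(G + h(11, 11)) = 6*(27 + (1/2)*11)/17 = 6*(27 + 11/2)/17 = (6/17)*(65/2) = 195/17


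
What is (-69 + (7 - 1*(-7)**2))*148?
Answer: -16428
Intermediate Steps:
(-69 + (7 - 1*(-7)**2))*148 = (-69 + (7 - 1*49))*148 = (-69 + (7 - 49))*148 = (-69 - 42)*148 = -111*148 = -16428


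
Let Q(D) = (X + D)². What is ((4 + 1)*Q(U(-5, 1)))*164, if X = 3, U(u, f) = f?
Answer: 13120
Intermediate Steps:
Q(D) = (3 + D)²
((4 + 1)*Q(U(-5, 1)))*164 = ((4 + 1)*(3 + 1)²)*164 = (5*4²)*164 = (5*16)*164 = 80*164 = 13120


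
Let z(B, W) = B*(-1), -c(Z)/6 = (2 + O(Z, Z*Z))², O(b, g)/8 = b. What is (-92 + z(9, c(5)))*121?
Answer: -12221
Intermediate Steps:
O(b, g) = 8*b
c(Z) = -6*(2 + 8*Z)²
z(B, W) = -B
(-92 + z(9, c(5)))*121 = (-92 - 1*9)*121 = (-92 - 9)*121 = -101*121 = -12221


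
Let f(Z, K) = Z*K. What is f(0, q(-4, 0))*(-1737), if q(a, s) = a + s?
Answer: 0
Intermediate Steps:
f(Z, K) = K*Z
f(0, q(-4, 0))*(-1737) = ((-4 + 0)*0)*(-1737) = -4*0*(-1737) = 0*(-1737) = 0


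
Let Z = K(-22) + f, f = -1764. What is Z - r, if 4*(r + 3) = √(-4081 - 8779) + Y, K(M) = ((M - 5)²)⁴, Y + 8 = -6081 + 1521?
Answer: 282429535862 - I*√3215/2 ≈ 2.8243e+11 - 28.35*I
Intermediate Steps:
Y = -4568 (Y = -8 + (-6081 + 1521) = -8 - 4560 = -4568)
K(M) = (-5 + M)⁸ (K(M) = ((-5 + M)²)⁴ = (-5 + M)⁸)
r = -1145 + I*√3215/2 (r = -3 + (√(-4081 - 8779) - 4568)/4 = -3 + (√(-12860) - 4568)/4 = -3 + (2*I*√3215 - 4568)/4 = -3 + (-4568 + 2*I*√3215)/4 = -3 + (-1142 + I*√3215/2) = -1145 + I*√3215/2 ≈ -1145.0 + 28.35*I)
Z = 282429534717 (Z = (-5 - 22)⁸ - 1764 = (-27)⁸ - 1764 = 282429536481 - 1764 = 282429534717)
Z - r = 282429534717 - (-1145 + I*√3215/2) = 282429534717 + (1145 - I*√3215/2) = 282429535862 - I*√3215/2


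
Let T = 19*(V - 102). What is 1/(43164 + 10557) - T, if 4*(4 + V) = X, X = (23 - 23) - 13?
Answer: 446045467/214884 ≈ 2075.8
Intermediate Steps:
X = -13 (X = 0 - 13 = -13)
V = -29/4 (V = -4 + (1/4)*(-13) = -4 - 13/4 = -29/4 ≈ -7.2500)
T = -8303/4 (T = 19*(-29/4 - 102) = 19*(-437/4) = -8303/4 ≈ -2075.8)
1/(43164 + 10557) - T = 1/(43164 + 10557) - 1*(-8303/4) = 1/53721 + 8303/4 = 446045467/214884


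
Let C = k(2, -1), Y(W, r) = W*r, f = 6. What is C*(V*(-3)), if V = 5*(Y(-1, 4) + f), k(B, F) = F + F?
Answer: 60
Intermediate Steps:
k(B, F) = 2*F
C = -2 (C = 2*(-1) = -2)
V = 10 (V = 5*(-1*4 + 6) = 5*(-4 + 6) = 5*2 = 10)
C*(V*(-3)) = -20*(-3) = -2*(-30) = 60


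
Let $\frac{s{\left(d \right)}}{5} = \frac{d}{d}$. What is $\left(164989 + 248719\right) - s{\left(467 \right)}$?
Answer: $413703$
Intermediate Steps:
$s{\left(d \right)} = 5$ ($s{\left(d \right)} = 5 \frac{d}{d} = 5 \cdot 1 = 5$)
$\left(164989 + 248719\right) - s{\left(467 \right)} = \left(164989 + 248719\right) - 5 = 413708 - 5 = 413703$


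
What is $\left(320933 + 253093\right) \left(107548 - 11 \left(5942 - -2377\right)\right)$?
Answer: $9206803014$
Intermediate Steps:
$\left(320933 + 253093\right) \left(107548 - 11 \left(5942 - -2377\right)\right) = 574026 \left(107548 - 11 \left(5942 + 2377\right)\right) = 574026 \left(107548 - 91509\right) = 574026 \cdot 16039 = 9206803014$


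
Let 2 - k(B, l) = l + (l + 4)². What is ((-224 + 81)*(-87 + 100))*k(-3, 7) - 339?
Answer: 233895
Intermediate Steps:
k(B, l) = 2 - l - (4 + l)² (k(B, l) = 2 - (l + (l + 4)²) = 2 - (l + (4 + l)²) = 2 + (-l - (4 + l)²) = 2 - l - (4 + l)²)
((-224 + 81)*(-87 + 100))*k(-3, 7) - 339 = ((-224 + 81)*(-87 + 100))*(2 - 1*7 - (4 + 7)²) - 339 = (-143*13)*(2 - 7 - 1*11²) - 339 = -1859*(2 - 7 - 1*121) - 339 = -1859*(2 - 7 - 121) - 339 = -1859*(-126) - 339 = 234234 - 339 = 233895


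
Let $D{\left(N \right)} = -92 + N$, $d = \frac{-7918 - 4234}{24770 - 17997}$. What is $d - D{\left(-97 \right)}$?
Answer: $\frac{1267945}{6773} \approx 187.21$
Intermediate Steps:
$d = - \frac{12152}{6773} \approx -1.7942$
$d - D{\left(-97 \right)} = - \frac{12152}{6773} - \left(-92 - 97\right) = - \frac{12152}{6773} - -189 = - \frac{12152}{6773} + 189 = \frac{1267945}{6773}$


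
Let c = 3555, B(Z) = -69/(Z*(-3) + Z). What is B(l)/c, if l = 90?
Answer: 23/213300 ≈ 0.00010783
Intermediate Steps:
B(Z) = 69/(2*Z) (B(Z) = -69/(-3*Z + Z) = -69*(-1/(2*Z)) = -(-69)/(2*Z) = 69/(2*Z))
B(l)/c = ((69/2)/90)/3555 = ((69/2)*(1/90))*(1/3555) = (23/60)*(1/3555) = 23/213300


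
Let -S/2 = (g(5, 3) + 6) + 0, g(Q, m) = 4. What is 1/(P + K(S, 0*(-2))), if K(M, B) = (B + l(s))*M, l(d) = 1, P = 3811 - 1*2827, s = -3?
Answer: 1/964 ≈ 0.0010373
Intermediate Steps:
P = 984 (P = 3811 - 2827 = 984)
S = -20 (S = -2*((4 + 6) + 0) = -2*(10 + 0) = -2*10 = -20)
K(M, B) = M*(1 + B) (K(M, B) = (B + 1)*M = (1 + B)*M = M*(1 + B))
1/(P + K(S, 0*(-2))) = 1/(984 - 20*(1 + 0*(-2))) = 1/(984 - 20*(1 + 0)) = 1/(984 - 20*1) = 1/(984 - 20) = 1/964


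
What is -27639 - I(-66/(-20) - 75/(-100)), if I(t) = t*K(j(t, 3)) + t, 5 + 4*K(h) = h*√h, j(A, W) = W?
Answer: -2211039/80 - 243*√3/80 ≈ -27643.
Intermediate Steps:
K(h) = -5/4 + h^(3/2)/4 (K(h) = -5/4 + (h*√h)/4 = -5/4 + h^(3/2)/4)
I(t) = t + t*(-5/4 + 3*√3/4) (I(t) = t*(-5/4 + 3^(3/2)/4) + t = t*(-5/4 + (3*√3)/4) + t = t*(-5/4 + 3*√3/4) + t = t + t*(-5/4 + 3*√3/4))
-27639 - I(-66/(-20) - 75/(-100)) = -27639 - (-66/(-20) - 75/(-100))*(-1 + 3*√3)/4 = -27639 - (-66*(-1/20) - 75*(-1/100))*(-1 + 3*√3)/4 = -27639 - (33/10 + ¾)*(-1 + 3*√3)/4 = -27639 - 81*(-1 + 3*√3)/(4*20) = -27639 - (-81/80 + 243*√3/80) = -27639 + (81/80 - 243*√3/80) = -2211039/80 - 243*√3/80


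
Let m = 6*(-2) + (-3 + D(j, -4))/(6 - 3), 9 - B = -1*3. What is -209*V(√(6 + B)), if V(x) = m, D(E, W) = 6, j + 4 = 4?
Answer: 2299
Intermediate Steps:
j = 0 (j = -4 + 4 = 0)
B = 12 (B = 9 - (-1)*3 = 9 - 1*(-3) = 9 + 3 = 12)
m = -11 (m = 6*(-2) + (-3 + 6)/(6 - 3) = -12 + 3/3 = -12 + 3*(⅓) = -12 + 1 = -11)
V(x) = -11
-209*V(√(6 + B)) = -209*(-11) = 2299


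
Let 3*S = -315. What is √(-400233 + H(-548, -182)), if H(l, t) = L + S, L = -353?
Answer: I*√400691 ≈ 633.0*I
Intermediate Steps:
S = -105 (S = (⅓)*(-315) = -105)
H(l, t) = -458 (H(l, t) = -353 - 105 = -458)
√(-400233 + H(-548, -182)) = √(-400233 - 458) = √(-400691) = I*√400691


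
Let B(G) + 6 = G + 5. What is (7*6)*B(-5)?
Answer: -252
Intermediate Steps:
B(G) = -1 + G (B(G) = -6 + (G + 5) = -6 + (5 + G) = -1 + G)
(7*6)*B(-5) = (7*6)*(-1 - 5) = 42*(-6) = -252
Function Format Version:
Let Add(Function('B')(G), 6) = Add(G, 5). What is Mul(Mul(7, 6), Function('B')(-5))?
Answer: -252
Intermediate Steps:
Function('B')(G) = Add(-1, G) (Function('B')(G) = Add(-6, Add(G, 5)) = Add(-6, Add(5, G)) = Add(-1, G))
Mul(Mul(7, 6), Function('B')(-5)) = Mul(Mul(7, 6), Add(-1, -5)) = Mul(42, -6) = -252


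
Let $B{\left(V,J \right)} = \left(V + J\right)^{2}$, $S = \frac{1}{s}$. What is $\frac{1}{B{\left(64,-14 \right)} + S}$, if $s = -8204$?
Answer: $\frac{8204}{20509999} \approx 0.0004$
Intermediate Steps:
$S = - \frac{1}{8204}$ ($S = \frac{1}{-8204} = - \frac{1}{8204} \approx -0.00012189$)
$B{\left(V,J \right)} = \left(J + V\right)^{2}$
$\frac{1}{B{\left(64,-14 \right)} + S} = \frac{1}{\left(-14 + 64\right)^{2} - \frac{1}{8204}} = \frac{1}{50^{2} - \frac{1}{8204}} = \frac{1}{2500 - \frac{1}{8204}} = \frac{1}{\frac{20509999}{8204}} = \frac{8204}{20509999}$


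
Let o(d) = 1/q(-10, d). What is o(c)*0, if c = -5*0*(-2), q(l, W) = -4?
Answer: 0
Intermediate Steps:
c = 0 (c = 0*(-2) = 0)
o(d) = -1/4 (o(d) = 1/(-4) = -1/4)
o(c)*0 = -1/4*0 = 0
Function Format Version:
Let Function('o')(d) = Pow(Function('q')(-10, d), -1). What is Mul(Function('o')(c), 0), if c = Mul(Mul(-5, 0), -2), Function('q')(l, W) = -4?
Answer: 0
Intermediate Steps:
c = 0 (c = Mul(0, -2) = 0)
Function('o')(d) = Rational(-1, 4) (Function('o')(d) = Pow(-4, -1) = Rational(-1, 4))
Mul(Function('o')(c), 0) = Mul(Rational(-1, 4), 0) = 0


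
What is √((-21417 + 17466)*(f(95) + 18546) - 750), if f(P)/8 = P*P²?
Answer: 2*I*√6793296249 ≈ 1.6484e+5*I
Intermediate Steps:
f(P) = 8*P³ (f(P) = 8*(P*P²) = 8*P³)
√((-21417 + 17466)*(f(95) + 18546) - 750) = √((-21417 + 17466)*(8*95³ + 18546) - 750) = √(-3951*(8*857375 + 18546) - 750) = √(-3951*(6859000 + 18546) - 750) = √(-3951*6877546 - 750) = √(-27173184246 - 750) = √(-27173184996) = 2*I*√6793296249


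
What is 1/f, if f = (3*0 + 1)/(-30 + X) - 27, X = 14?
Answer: -16/433 ≈ -0.036951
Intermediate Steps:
f = -433/16 (f = (3*0 + 1)/(-30 + 14) - 27 = (0 + 1)/(-16) - 27 = 1*(-1/16) - 27 = -1/16 - 27 = -433/16 ≈ -27.063)
1/f = 1/(-433/16) = -16/433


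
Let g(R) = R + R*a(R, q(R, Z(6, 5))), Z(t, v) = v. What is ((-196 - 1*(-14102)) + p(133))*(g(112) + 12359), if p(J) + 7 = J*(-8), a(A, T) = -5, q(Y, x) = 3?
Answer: 152877685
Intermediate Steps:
p(J) = -7 - 8*J (p(J) = -7 + J*(-8) = -7 - 8*J)
g(R) = -4*R (g(R) = R + R*(-5) = R - 5*R = -4*R)
((-196 - 1*(-14102)) + p(133))*(g(112) + 12359) = ((-196 - 1*(-14102)) + (-7 - 8*133))*(-4*112 + 12359) = ((-196 + 14102) + (-7 - 1064))*(-448 + 12359) = (13906 - 1071)*11911 = 12835*11911 = 152877685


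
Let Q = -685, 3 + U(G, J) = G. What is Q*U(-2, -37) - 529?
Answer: 2896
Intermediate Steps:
U(G, J) = -3 + G
Q*U(-2, -37) - 529 = -685*(-3 - 2) - 529 = -685*(-5) - 529 = 3425 - 529 = 2896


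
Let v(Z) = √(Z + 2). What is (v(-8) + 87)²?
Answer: (87 + I*√6)² ≈ 7563.0 + 426.21*I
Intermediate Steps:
v(Z) = √(2 + Z)
(v(-8) + 87)² = (√(2 - 8) + 87)² = (√(-6) + 87)² = (I*√6 + 87)² = (87 + I*√6)²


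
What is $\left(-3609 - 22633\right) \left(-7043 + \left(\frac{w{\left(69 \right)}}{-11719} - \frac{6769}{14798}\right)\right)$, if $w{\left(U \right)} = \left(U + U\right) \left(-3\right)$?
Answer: $\frac{2289529208448415}{12386983} \approx 1.8483 \cdot 10^{8}$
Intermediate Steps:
$w{\left(U \right)} = - 6 U$ ($w{\left(U \right)} = 2 U \left(-3\right) = - 6 U$)
$\left(-3609 - 22633\right) \left(-7043 + \left(\frac{w{\left(69 \right)}}{-11719} - \frac{6769}{14798}\right)\right) = \left(-3609 - 22633\right) \left(-7043 - \left(\frac{967}{2114} - \frac{\left(-6\right) 69}{-11719}\right)\right) = - 26242 \left(-7043 - \frac{10457077}{24773966}\right) = \left(-26242\right) \left(- \frac{174493499615}{24773966}\right) = \frac{2289529208448415}{12386983}$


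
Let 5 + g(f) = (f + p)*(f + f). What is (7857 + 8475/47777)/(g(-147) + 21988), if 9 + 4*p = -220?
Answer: 750784728/7838533505 ≈ 0.095781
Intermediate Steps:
p = -229/4 (p = -9/4 + (¼)*(-220) = -9/4 - 55 = -229/4 ≈ -57.250)
g(f) = -5 + 2*f*(-229/4 + f) (g(f) = -5 + (f - 229/4)*(f + f) = -5 + (-229/4 + f)*(2*f) = -5 + 2*f*(-229/4 + f))
(7857 + 8475/47777)/(g(-147) + 21988) = (7857 + 8475/47777)/((-5 + 2*(-147)² - 229/2*(-147)) + 21988) = (7857 + 8475*(1/47777))/((-5 + 2*21609 + 33663/2) + 21988) = (7857 + 8475/47777)/((-5 + 43218 + 33663/2) + 21988) = 375392364/(47777*(120089/2 + 21988)) = 375392364/(47777*(164065/2)) = (375392364/47777)*(2/164065) = 750784728/7838533505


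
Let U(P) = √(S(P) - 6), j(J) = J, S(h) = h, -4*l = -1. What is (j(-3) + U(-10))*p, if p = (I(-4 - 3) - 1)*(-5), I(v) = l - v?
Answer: 375/4 - 125*I ≈ 93.75 - 125.0*I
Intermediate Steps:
l = ¼ (l = -¼*(-1) = ¼ ≈ 0.25000)
I(v) = ¼ - v
p = -125/4 (p = ((¼ - (-4 - 3)) - 1)*(-5) = ((¼ - 1*(-7)) - 1)*(-5) = ((¼ + 7) - 1)*(-5) = (29/4 - 1)*(-5) = (25/4)*(-5) = -125/4 ≈ -31.250)
U(P) = √(-6 + P) (U(P) = √(P - 6) = √(-6 + P))
(j(-3) + U(-10))*p = (-3 + √(-6 - 10))*(-125/4) = (-3 + √(-16))*(-125/4) = (-3 + 4*I)*(-125/4) = 375/4 - 125*I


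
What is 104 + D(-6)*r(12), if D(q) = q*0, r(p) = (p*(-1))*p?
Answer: 104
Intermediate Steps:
r(p) = -p² (r(p) = (-p)*p = -p²)
D(q) = 0
104 + D(-6)*r(12) = 104 + 0*(-1*12²) = 104 + 0*(-1*144) = 104 + 0*(-144) = 104 + 0 = 104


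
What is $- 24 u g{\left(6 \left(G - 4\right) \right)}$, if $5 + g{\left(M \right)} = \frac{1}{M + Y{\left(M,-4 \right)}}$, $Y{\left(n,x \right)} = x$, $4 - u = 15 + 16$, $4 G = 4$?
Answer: $- \frac{35964}{11} \approx -3269.5$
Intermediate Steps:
$G = 1$ ($G = \frac{1}{4} \cdot 4 = 1$)
$u = -27$ ($u = 4 - \left(15 + 16\right) = 4 - 31 = -27$)
$g{\left(M \right)} = -5 + \frac{1}{-4 + M}$ ($g{\left(M \right)} = -5 + \frac{1}{M - 4} = -5 + \frac{1}{-4 + M}$)
$- 24 u g{\left(6 \left(G - 4\right) \right)} = \left(-24\right) \left(-27\right) \frac{21 - 5 \cdot 6 \left(1 - 4\right)}{-4 + 6 \left(1 - 4\right)} = 648 \frac{21 - 5 \cdot 6 \left(-3\right)}{-4 + 6 \left(-3\right)} = 648 \frac{21 - -90}{-4 - 18} = 648 \frac{21 + 90}{-22} = 648 \left(\left(- \frac{1}{22}\right) 111\right) = 648 \left(- \frac{111}{22}\right) = - \frac{35964}{11}$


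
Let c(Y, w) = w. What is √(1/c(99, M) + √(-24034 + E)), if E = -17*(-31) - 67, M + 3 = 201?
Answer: √(22 + 4356*I*√23574)/66 ≈ 8.7619 + 8.7617*I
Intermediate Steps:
M = 198 (M = -3 + 201 = 198)
E = 460 (E = 527 - 67 = 460)
√(1/c(99, M) + √(-24034 + E)) = √(1/198 + √(-24034 + 460)) = √(1/198 + √(-23574)) = √(1/198 + I*√23574)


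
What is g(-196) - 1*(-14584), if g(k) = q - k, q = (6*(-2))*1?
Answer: 14768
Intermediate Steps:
q = -12 (q = -12*1 = -12)
g(k) = -12 - k
g(-196) - 1*(-14584) = (-12 - 1*(-196)) - 1*(-14584) = (-12 + 196) + 14584 = 184 + 14584 = 14768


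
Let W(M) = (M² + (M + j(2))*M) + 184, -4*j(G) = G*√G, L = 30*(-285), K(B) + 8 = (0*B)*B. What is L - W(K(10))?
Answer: -8862 - 4*√2 ≈ -8867.7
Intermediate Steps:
K(B) = -8 (K(B) = -8 + (0*B)*B = -8 + 0*B = -8 + 0 = -8)
L = -8550
j(G) = -G^(3/2)/4 (j(G) = -G*√G/4 = -G^(3/2)/4)
W(M) = 184 + M² + M*(M - √2/2) (W(M) = (M² + (M - √2/2)*M) + 184 = (M² + M*(M - √2/2)) + 184 = 184 + M² + M*(M - √2/2))
L - W(K(10)) = -8550 - (184 + 2*(-8)² - ½*(-8)*√2) = -8550 - (184 + 2*64 + 4*√2) = -8550 - (184 + 128 + 4*√2) = -8550 - (312 + 4*√2) = -8550 + (-312 - 4*√2) = -8862 - 4*√2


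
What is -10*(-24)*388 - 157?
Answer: 92963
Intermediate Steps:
-10*(-24)*388 - 157 = 240*388 - 157 = 93120 - 157 = 92963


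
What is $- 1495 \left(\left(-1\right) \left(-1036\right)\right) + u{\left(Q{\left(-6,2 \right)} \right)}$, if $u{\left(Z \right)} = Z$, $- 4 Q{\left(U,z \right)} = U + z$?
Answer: $-1548819$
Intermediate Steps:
$Q{\left(U,z \right)} = - \frac{U}{4} - \frac{z}{4}$ ($Q{\left(U,z \right)} = - \frac{U + z}{4} = - \frac{U}{4} - \frac{z}{4}$)
$- 1495 \left(\left(-1\right) \left(-1036\right)\right) + u{\left(Q{\left(-6,2 \right)} \right)} = - 1495 \left(\left(-1\right) \left(-1036\right)\right) - -1 = \left(-1495\right) 1036 + \left(\frac{3}{2} - \frac{1}{2}\right) = -1548820 + 1 = -1548819$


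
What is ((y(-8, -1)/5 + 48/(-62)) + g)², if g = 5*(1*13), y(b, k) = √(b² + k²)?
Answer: 19832898/4805 + 3982*√65/155 ≈ 4334.7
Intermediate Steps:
g = 65 (g = 5*13 = 65)
((y(-8, -1)/5 + 48/(-62)) + g)² = ((√((-8)² + (-1)²)/5 + 48/(-62)) + 65)² = ((√(64 + 1)*(⅕) + 48*(-1/62)) + 65)² = ((√65*(⅕) - 24/31) + 65)² = ((√65/5 - 24/31) + 65)² = ((-24/31 + √65/5) + 65)² = (1991/31 + √65/5)²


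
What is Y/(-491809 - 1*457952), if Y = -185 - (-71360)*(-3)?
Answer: 214265/949761 ≈ 0.22560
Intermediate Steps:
Y = -214265 (Y = -185 - 446*480 = -185 - 214080 = -214265)
Y/(-491809 - 1*457952) = -214265/(-491809 - 1*457952) = -214265/(-491809 - 457952) = -214265/(-949761) = -214265*(-1/949761) = 214265/949761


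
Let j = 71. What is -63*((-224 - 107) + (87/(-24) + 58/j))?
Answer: 11944989/568 ≈ 21030.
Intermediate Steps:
-63*((-224 - 107) + (87/(-24) + 58/j)) = -63*((-224 - 107) + (87/(-24) + 58/71)) = -63*(-331 + (87*(-1/24) + 58*(1/71))) = -63*(-331 + (-29/8 + 58/71)) = -63*(-331 - 1595/568) = -63*(-189603/568) = 11944989/568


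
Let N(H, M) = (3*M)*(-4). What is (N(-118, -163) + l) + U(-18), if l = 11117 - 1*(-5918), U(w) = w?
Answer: 18973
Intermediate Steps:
N(H, M) = -12*M
l = 17035 (l = 11117 + 5918 = 17035)
(N(-118, -163) + l) + U(-18) = (-12*(-163) + 17035) - 18 = (1956 + 17035) - 18 = 18991 - 18 = 18973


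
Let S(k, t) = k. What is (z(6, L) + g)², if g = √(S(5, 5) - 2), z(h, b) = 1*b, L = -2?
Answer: (2 - √3)² ≈ 0.071797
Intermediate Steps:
z(h, b) = b
g = √3 (g = √(5 - 2) = √3 ≈ 1.7320)
(z(6, L) + g)² = (-2 + √3)²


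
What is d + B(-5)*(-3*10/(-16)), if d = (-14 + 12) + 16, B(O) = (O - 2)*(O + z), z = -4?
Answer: 1057/8 ≈ 132.13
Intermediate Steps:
B(O) = (-4 + O)*(-2 + O) (B(O) = (O - 2)*(O - 4) = (-2 + O)*(-4 + O) = (-4 + O)*(-2 + O))
d = 14 (d = -2 + 16 = 14)
d + B(-5)*(-3*10/(-16)) = 14 + (8 + (-5)² - 6*(-5))*(-3*10/(-16)) = 14 + (8 + 25 + 30)*(-30*(-1/16)) = 14 + 63*(15/8) = 14 + 945/8 = 1057/8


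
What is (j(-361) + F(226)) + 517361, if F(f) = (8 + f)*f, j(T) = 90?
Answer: 570335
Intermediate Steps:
F(f) = f*(8 + f)
(j(-361) + F(226)) + 517361 = (90 + 226*(8 + 226)) + 517361 = (90 + 226*234) + 517361 = (90 + 52884) + 517361 = 52974 + 517361 = 570335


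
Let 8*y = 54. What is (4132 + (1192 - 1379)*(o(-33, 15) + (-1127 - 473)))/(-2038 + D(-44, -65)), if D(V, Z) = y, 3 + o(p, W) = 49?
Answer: -235784/1625 ≈ -145.10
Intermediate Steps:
o(p, W) = 46 (o(p, W) = -3 + 49 = 46)
y = 27/4 (y = (1/8)*54 = 27/4 ≈ 6.7500)
D(V, Z) = 27/4
(4132 + (1192 - 1379)*(o(-33, 15) + (-1127 - 473)))/(-2038 + D(-44, -65)) = (4132 + (1192 - 1379)*(46 + (-1127 - 473)))/(-2038 + 27/4) = (4132 - 187*(46 - 1600))/(-8125/4) = (4132 - 187*(-1554))*(-4/8125) = (4132 + 290598)*(-4/8125) = 294730*(-4/8125) = -235784/1625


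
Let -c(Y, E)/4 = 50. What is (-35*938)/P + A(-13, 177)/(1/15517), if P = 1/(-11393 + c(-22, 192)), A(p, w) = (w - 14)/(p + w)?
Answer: 62420632431/164 ≈ 3.8061e+8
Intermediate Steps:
c(Y, E) = -200 (c(Y, E) = -4*50 = -200)
A(p, w) = (-14 + w)/(p + w)
P = -1/11593 (P = 1/(-11393 - 200) = 1/(-11593) = -1/11593 ≈ -8.6259e-5)
(-35*938)/P + A(-13, 177)/(1/15517) = (-35*938)/(-1/11593) + ((-14 + 177)/(-13 + 177))/(1/15517) = -32830*(-11593) + (163/164)/(1/15517) = 380598190 + ((1/164)*163)*15517 = 380598190 + (163/164)*15517 = 380598190 + 2529271/164 = 62420632431/164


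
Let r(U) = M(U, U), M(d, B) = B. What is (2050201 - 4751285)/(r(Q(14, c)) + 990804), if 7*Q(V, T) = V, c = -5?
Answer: -1350542/495403 ≈ -2.7261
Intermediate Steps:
Q(V, T) = V/7
r(U) = U
(2050201 - 4751285)/(r(Q(14, c)) + 990804) = (2050201 - 4751285)/((⅐)*14 + 990804) = -2701084/(2 + 990804) = -2701084/990806 = -2701084*1/990806 = -1350542/495403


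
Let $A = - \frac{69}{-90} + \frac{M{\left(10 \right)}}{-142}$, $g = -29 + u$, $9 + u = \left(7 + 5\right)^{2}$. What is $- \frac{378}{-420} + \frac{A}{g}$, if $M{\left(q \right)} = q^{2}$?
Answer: $\frac{40667}{45156} \approx 0.90059$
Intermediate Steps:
$u = 135$ ($u = -9 + \left(7 + 5\right)^{2} = -9 + 12^{2} = -9 + 144 = 135$)
$g = 106$ ($g = -29 + 135 = 106$)
$A = \frac{133}{2130}$ ($A = - \frac{69}{-90} + \frac{10^{2}}{-142} = \left(-69\right) \left(- \frac{1}{90}\right) + 100 \left(- \frac{1}{142}\right) = \frac{23}{30} - \frac{50}{71} = \frac{133}{2130} \approx 0.062441$)
$- \frac{378}{-420} + \frac{A}{g} = - \frac{378}{-420} + \frac{133}{2130 \cdot 106} = \left(-378\right) \left(- \frac{1}{420}\right) + \frac{133}{2130} \cdot \frac{1}{106} = \frac{9}{10} + \frac{133}{225780} = \frac{40667}{45156}$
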